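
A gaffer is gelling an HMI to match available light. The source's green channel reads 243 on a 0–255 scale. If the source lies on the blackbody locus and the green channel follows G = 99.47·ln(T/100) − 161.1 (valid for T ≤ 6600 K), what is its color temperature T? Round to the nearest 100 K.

ln t = (243 + 161.1) / 99.47 = 4.0625.
t = e^4.0625 = 58.121.
T = 100·t = 5812 K → 5800 K to the nearest 100 K.

5800 K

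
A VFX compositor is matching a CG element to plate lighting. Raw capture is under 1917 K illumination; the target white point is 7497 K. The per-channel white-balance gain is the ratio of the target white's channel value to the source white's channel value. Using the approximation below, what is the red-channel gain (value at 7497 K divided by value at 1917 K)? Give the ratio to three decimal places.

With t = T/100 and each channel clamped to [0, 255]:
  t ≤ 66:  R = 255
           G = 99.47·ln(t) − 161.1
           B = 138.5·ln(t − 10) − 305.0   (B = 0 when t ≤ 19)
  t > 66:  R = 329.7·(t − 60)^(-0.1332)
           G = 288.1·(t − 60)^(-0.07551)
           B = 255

At 1917 K (t = 19.17):
  R = 255 by definition for t ≤ 66.
At 7497 K (t = 74.97):
  R = 329.7·(74.97 − 60)^(-0.1332) = 329.7·14.97^(-0.1332) = 329.7·0.69737 = 229.921.
Gain = 229.921 / 255.000 = 0.9017 → 0.902.

0.902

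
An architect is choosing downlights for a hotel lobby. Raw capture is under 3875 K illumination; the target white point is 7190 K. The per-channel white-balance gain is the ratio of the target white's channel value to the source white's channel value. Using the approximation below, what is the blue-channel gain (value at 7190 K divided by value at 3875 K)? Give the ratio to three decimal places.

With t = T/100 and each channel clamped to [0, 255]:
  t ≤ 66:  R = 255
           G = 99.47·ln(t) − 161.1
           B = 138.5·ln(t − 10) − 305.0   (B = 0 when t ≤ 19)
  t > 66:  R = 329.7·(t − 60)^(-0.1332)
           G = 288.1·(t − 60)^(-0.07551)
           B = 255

At 3875 K (t = 38.75):
  B = 138.5·ln(38.75 − 10) − 305.0 = 138.5·ln 28.75 − 305.0 = 138.5·3.3586 − 305.0 = 160.171.
At 7190 K (t = 71.9):
  B = 255 by definition for t > 66.
Gain = 255.000 / 160.171 = 1.5920 → 1.592.

1.592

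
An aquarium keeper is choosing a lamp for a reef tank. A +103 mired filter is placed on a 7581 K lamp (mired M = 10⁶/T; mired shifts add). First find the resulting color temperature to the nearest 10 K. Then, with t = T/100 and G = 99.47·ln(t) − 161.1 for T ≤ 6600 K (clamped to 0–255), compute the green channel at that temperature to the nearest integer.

M_in = 10⁶/7581 = 131.91; M_out = 131.91 + (+103) = 234.91.
T_out = 10⁶/234.91 = 4257.0 K → 4260 K; t = 42.6.
G = 99.47·ln 42.6 − 161.1 = 99.47·3.7519 − 161.1 = 212.097.
Rounded: 212.

212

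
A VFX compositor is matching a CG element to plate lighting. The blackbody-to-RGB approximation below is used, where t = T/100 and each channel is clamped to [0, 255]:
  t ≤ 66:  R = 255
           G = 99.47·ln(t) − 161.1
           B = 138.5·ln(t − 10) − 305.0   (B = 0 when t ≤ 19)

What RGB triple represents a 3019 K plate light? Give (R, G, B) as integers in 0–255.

(255, 178, 111)

t = 3019/100 = 30.19; the t ≤ 66 branch applies.
R = 255 by definition for t ≤ 66.
G = 99.47·ln 30.19 − 161.1 = 99.47·3.4075 − 161.1 = 177.845.
B = 138.5·ln(30.19 − 10) − 305.0 = 138.5·ln 20.19 − 305.0 = 138.5·3.0052 − 305.0 = 111.218.
Rounded: (255, 178, 111).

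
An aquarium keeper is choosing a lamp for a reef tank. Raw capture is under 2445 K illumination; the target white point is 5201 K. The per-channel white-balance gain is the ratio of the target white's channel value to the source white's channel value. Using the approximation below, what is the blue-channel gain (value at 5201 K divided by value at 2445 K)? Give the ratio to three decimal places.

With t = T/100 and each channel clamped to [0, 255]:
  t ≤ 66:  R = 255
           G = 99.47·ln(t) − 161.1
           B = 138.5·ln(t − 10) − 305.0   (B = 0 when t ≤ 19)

At 2445 K (t = 24.45):
  B = 138.5·ln(24.45 − 10) − 305.0 = 138.5·ln 14.45 − 305.0 = 138.5·2.6707 − 305.0 = 64.891.
At 5201 K (t = 52.01):
  B = 138.5·ln(52.01 − 10) − 305.0 = 138.5·ln 42.01 − 305.0 = 138.5·3.7379 − 305.0 = 212.700.
Gain = 212.700 / 64.891 = 3.2778 → 3.278.

3.278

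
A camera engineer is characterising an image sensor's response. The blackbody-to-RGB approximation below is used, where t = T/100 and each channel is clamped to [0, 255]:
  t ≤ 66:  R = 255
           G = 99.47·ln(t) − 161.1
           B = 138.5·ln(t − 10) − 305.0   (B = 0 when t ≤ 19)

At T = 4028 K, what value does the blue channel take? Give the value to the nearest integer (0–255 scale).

167

t = 4028/100 = 40.28; the t ≤ 66 branch applies.
B = 138.5·ln(40.28 − 10) − 305.0 = 138.5·ln 30.28 − 305.0 = 138.5·3.4105 − 305.0 = 167.353.
Rounded: 167.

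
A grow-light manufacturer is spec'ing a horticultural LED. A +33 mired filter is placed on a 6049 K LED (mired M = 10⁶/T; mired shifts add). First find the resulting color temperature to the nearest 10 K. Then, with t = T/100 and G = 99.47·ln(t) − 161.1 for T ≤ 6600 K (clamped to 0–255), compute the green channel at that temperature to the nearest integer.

229

M_in = 10⁶/6049 = 165.32; M_out = 165.32 + (+33) = 198.32.
T_out = 10⁶/198.32 = 5042.4 K → 5040 K; t = 50.4.
G = 99.47·ln 50.4 − 161.1 = 99.47·3.9200 − 161.1 = 228.822.
Rounded: 229.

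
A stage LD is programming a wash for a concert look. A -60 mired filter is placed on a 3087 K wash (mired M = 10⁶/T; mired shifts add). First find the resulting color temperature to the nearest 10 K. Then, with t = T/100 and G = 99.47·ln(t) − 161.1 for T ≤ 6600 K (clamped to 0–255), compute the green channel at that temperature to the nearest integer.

M_in = 10⁶/3087 = 323.94; M_out = 323.94 + (-60) = 263.94.
T_out = 10⁶/263.94 = 3788.8 K → 3790 K; t = 37.9.
G = 99.47·ln 37.9 − 161.1 = 99.47·3.6350 − 161.1 = 200.469.
Rounded: 200.

200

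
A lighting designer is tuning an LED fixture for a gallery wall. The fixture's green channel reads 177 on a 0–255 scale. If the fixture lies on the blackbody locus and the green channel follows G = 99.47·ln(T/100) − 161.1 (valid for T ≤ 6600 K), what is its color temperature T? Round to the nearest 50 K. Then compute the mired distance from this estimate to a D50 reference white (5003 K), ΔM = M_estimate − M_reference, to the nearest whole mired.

ln t = (177 + 161.1) / 99.47 = 3.3990.
t = e^3.3990 = 29.935.
T = 100·t = 2993 K → 3000 K to the nearest 50 K.
M_estimate = 10⁶/3000 = 333.33; M_reference = 10⁶/5003 = 199.88.
ΔM = 333.33 − 199.88 = 133.45 → +133 mireds.

+133 mireds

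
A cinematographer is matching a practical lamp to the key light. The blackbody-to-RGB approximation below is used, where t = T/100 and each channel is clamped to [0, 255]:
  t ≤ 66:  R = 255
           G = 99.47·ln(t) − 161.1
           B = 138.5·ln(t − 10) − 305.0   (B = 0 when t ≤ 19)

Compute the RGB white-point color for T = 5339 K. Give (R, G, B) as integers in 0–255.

(255, 235, 217)

t = 5339/100 = 53.39; the t ≤ 66 branch applies.
R = 255 by definition for t ≤ 66.
G = 99.47·ln 53.39 − 161.1 = 99.47·3.9776 − 161.1 = 234.554.
B = 138.5·ln(53.39 − 10) − 305.0 = 138.5·ln 43.39 − 305.0 = 138.5·3.7702 − 305.0 = 217.177.
Rounded: (255, 235, 217).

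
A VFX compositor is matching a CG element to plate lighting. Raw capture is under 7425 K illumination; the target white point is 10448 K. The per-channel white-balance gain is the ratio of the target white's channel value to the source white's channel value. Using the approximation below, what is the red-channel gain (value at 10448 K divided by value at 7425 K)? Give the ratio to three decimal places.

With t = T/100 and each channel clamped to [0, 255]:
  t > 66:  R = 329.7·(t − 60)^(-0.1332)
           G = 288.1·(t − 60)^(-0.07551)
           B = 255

0.859

At 7425 K (t = 74.25):
  R = 329.7·(74.25 − 60)^(-0.1332) = 329.7·14.25^(-0.1332) = 329.7·0.70196 = 231.436.
At 10448 K (t = 104.48):
  R = 329.7·(104.48 − 60)^(-0.1332) = 329.7·44.48^(-0.1332) = 329.7·0.60320 = 198.876.
Gain = 198.876 / 231.436 = 0.8593 → 0.859.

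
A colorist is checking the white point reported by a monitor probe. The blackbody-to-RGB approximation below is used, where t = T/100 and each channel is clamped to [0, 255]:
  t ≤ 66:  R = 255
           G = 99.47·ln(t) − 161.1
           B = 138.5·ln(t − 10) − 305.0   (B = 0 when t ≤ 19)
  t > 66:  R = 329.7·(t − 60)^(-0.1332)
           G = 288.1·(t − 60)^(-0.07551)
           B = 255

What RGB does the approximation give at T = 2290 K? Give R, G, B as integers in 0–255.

t = 2290/100 = 22.9; the t ≤ 66 branch applies.
R = 255 by definition for t ≤ 66.
G = 99.47·ln 22.9 − 161.1 = 99.47·3.1311 − 161.1 = 150.354.
B = 138.5·ln(22.9 − 10) − 305.0 = 138.5·ln 12.9 − 305.0 = 138.5·2.5572 − 305.0 = 49.176.
Rounded: (255, 150, 49).

R=255, G=150, B=49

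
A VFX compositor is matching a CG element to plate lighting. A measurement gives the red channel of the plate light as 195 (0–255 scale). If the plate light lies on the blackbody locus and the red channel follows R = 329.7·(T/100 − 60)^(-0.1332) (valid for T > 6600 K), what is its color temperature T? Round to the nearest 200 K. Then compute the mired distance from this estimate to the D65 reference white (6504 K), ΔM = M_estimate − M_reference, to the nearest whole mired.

-64 mireds

(t − 60)^(-0.1332) = 195/329.7 = 0.59145.
t − 60 = 0.59145^(1/-0.1332) = 0.59145^(-7.508) = 51.564, so t = 111.564.
T = 100·t = 11156 K → 11200 K to the nearest 200 K.
M_estimate = 10⁶/11200 = 89.29; M_reference = 10⁶/6504 = 153.75.
ΔM = 89.29 − 153.75 = -64.47 → -64 mireds.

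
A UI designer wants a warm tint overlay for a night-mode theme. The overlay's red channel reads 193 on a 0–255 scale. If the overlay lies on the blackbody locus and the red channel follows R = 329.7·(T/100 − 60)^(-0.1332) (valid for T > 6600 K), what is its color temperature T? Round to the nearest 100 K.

11600 K

(t − 60)^(-0.1332) = 193/329.7 = 0.58538.
t − 60 = 0.58538^(1/-0.1332) = 0.58538^(-7.508) = 55.713, so t = 115.713.
T = 100·t = 11571 K → 11600 K to the nearest 100 K.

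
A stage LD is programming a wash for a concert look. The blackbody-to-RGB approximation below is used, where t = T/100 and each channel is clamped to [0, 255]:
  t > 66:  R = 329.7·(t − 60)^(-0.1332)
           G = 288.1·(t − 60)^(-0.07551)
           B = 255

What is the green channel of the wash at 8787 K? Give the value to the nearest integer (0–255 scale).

224

t = 8787/100 = 87.87; the t > 66 branch applies.
G = 288.1·(87.87 − 60)^(-0.07551) = 288.1·27.87^(-0.07551) = 288.1·0.77782 = 224.089.
Rounded: 224.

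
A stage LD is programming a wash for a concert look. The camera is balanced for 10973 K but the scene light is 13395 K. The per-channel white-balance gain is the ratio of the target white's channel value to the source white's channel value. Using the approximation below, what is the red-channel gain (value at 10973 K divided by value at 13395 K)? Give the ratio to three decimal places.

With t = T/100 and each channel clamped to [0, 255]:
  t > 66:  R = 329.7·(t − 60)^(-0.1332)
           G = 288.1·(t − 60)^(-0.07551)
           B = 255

1.054

At 13395 K (t = 133.95):
  R = 329.7·(133.95 − 60)^(-0.1332) = 329.7·73.95^(-0.1332) = 329.7·0.56371 = 185.856.
At 10973 K (t = 109.73):
  R = 329.7·(109.73 − 60)^(-0.1332) = 329.7·49.73^(-0.1332) = 329.7·0.59431 = 195.943.
Gain = 195.943 / 185.856 = 1.0543 → 1.054.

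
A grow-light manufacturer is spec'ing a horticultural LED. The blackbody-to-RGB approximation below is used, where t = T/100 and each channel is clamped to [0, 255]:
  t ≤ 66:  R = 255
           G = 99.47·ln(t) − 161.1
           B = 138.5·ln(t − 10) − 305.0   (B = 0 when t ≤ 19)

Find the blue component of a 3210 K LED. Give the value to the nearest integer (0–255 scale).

124

t = 3210/100 = 32.1; the t ≤ 66 branch applies.
B = 138.5·ln(32.1 − 10) − 305.0 = 138.5·ln 22.1 − 305.0 = 138.5·3.0956 − 305.0 = 123.737.
Rounded: 124.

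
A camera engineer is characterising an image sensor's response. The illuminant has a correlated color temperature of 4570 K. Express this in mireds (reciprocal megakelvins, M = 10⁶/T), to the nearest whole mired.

219 mireds

M = 10⁶ / 4570 = 218.818 → 219 mireds.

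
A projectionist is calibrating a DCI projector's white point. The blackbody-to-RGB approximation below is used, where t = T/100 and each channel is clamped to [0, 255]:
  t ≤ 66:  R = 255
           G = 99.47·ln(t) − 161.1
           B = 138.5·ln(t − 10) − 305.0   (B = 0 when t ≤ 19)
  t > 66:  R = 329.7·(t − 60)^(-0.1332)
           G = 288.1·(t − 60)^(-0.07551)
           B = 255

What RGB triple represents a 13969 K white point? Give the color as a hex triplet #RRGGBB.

t = 13969/100 = 139.69; the t > 66 branch applies.
R = 329.7·(139.69 − 60)^(-0.1332) = 329.7·79.69^(-0.1332) = 329.7·0.55813 = 184.014.
G = 288.1·(139.69 − 60)^(-0.07551) = 288.1·79.69^(-0.07551) = 288.1·0.71850 = 206.999.
B = 255 by definition for t > 66.
Rounded: (184, 207, 255).
In hex: #B8CFFF.

#B8CFFF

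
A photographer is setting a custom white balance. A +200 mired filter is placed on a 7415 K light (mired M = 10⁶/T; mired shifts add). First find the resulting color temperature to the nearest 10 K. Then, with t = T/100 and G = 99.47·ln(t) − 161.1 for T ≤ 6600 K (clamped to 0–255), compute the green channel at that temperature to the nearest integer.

177

M_in = 10⁶/7415 = 134.86; M_out = 134.86 + (+200) = 334.86.
T_out = 10⁶/334.86 = 2986.3 K → 2990 K; t = 29.9.
G = 99.47·ln 29.9 − 161.1 = 99.47·3.3979 − 161.1 = 176.885.
Rounded: 177.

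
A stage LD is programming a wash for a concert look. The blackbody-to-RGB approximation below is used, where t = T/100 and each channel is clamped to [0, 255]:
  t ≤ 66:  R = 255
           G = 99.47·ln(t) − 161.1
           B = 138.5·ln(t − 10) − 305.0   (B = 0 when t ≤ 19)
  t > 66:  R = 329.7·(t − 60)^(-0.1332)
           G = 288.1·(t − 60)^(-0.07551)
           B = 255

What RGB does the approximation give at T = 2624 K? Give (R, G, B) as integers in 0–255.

(255, 164, 81)

t = 2624/100 = 26.24; the t ≤ 66 branch applies.
R = 255 by definition for t ≤ 66.
G = 99.47·ln 26.24 − 161.1 = 99.47·3.2673 − 161.1 = 163.897.
B = 138.5·ln(26.24 − 10) − 305.0 = 138.5·ln 16.24 − 305.0 = 138.5·2.7875 − 305.0 = 81.066.
Rounded: (255, 164, 81).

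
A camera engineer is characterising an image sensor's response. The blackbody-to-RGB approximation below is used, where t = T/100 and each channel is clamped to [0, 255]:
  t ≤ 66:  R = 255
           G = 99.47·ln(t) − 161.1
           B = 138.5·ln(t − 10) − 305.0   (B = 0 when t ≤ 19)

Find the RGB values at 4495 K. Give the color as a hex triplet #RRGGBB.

t = 4495/100 = 44.95; the t ≤ 66 branch applies.
R = 255 by definition for t ≤ 66.
G = 99.47·ln 44.95 − 161.1 = 99.47·3.8056 − 161.1 = 217.438.
B = 138.5·ln(44.95 − 10) − 305.0 = 138.5·ln 34.95 − 305.0 = 138.5·3.5539 − 305.0 = 187.218.
Rounded: (255, 217, 187).
In hex: #FFD9BB.

#FFD9BB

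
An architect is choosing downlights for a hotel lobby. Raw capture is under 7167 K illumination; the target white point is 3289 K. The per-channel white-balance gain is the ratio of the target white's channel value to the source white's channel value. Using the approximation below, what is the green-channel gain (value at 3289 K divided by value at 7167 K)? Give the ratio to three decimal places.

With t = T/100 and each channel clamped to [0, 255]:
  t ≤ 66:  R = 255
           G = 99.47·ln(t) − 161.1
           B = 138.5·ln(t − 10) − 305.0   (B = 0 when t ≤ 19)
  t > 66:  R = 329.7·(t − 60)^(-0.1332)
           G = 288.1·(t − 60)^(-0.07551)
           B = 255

At 7167 K (t = 71.67):
  G = 288.1·(71.67 − 60)^(-0.07551) = 288.1·11.67^(-0.07551) = 288.1·0.83066 = 239.314.
At 3289 K (t = 32.89):
  G = 99.47·ln 32.89 − 161.1 = 99.47·3.4932 − 161.1 = 186.365.
Gain = 186.365 / 239.314 = 0.7787 → 0.779.

0.779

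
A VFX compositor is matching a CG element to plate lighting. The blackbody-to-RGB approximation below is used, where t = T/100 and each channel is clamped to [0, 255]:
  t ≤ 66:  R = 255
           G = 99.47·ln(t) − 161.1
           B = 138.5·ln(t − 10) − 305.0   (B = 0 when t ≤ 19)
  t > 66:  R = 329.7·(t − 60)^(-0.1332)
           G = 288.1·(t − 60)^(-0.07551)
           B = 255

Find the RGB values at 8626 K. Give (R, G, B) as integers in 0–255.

(213, 225, 255)

t = 8626/100 = 86.26; the t > 66 branch applies.
R = 329.7·(86.26 − 60)^(-0.1332) = 329.7·26.26^(-0.1332) = 329.7·0.64707 = 213.338.
G = 288.1·(86.26 − 60)^(-0.07551) = 288.1·26.26^(-0.07551) = 288.1·0.78132 = 225.098.
B = 255 by definition for t > 66.
Rounded: (213, 225, 255).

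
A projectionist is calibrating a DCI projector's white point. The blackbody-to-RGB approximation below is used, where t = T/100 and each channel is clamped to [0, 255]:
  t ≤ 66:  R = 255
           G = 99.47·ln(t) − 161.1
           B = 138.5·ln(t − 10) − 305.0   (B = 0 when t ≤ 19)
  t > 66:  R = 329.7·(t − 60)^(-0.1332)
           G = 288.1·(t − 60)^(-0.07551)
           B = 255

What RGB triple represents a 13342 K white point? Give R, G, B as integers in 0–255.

R=186, G=208, B=255

t = 13342/100 = 133.42; the t > 66 branch applies.
R = 329.7·(133.42 − 60)^(-0.1332) = 329.7·73.42^(-0.1332) = 329.7·0.56425 = 186.034.
G = 288.1·(133.42 − 60)^(-0.07551) = 288.1·73.42^(-0.07551) = 288.1·0.72296 = 208.284.
B = 255 by definition for t > 66.
Rounded: (186, 208, 255).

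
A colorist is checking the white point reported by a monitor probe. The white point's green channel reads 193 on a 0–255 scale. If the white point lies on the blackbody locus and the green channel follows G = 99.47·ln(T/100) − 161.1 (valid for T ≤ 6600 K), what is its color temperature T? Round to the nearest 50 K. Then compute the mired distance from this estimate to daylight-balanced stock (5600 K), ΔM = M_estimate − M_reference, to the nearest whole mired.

ln t = (193 + 161.1) / 99.47 = 3.5599.
t = e^3.5599 = 35.159.
T = 100·t = 3516 K → 3500 K to the nearest 50 K.
M_estimate = 10⁶/3500 = 285.71; M_reference = 10⁶/5600 = 178.57.
ΔM = 285.71 − 178.57 = 107.14 → +107 mireds.

+107 mireds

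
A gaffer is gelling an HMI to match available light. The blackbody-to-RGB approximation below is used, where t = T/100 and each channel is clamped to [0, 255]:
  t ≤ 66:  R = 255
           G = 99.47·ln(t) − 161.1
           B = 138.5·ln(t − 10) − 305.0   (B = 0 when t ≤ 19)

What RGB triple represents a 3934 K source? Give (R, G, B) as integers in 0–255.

(255, 204, 163)

t = 3934/100 = 39.34; the t ≤ 66 branch applies.
R = 255 by definition for t ≤ 66.
G = 99.47·ln 39.34 − 161.1 = 99.47·3.6722 − 161.1 = 204.178.
B = 138.5·ln(39.34 − 10) − 305.0 = 138.5·ln 29.34 − 305.0 = 138.5·3.3790 − 305.0 = 162.985.
Rounded: (255, 204, 163).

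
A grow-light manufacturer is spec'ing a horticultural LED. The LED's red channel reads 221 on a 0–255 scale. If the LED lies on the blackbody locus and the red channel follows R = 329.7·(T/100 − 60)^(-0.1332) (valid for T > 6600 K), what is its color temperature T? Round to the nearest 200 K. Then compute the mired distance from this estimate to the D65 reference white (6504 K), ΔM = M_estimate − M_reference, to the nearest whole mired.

-29 mireds

(t − 60)^(-0.1332) = 221/329.7 = 0.67031.
t − 60 = 0.67031^(1/-0.1332) = 0.67031^(-7.508) = 20.149, so t = 80.149.
T = 100·t = 8015 K → 8000 K to the nearest 200 K.
M_estimate = 10⁶/8000 = 125.00; M_reference = 10⁶/6504 = 153.75.
ΔM = 125.00 − 153.75 = -28.75 → -29 mireds.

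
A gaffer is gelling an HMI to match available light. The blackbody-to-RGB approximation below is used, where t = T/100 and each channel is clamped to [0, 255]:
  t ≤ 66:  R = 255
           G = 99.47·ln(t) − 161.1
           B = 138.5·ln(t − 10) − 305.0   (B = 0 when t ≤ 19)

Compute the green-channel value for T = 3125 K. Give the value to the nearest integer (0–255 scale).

181

t = 3125/100 = 31.25; the t ≤ 66 branch applies.
G = 99.47·ln 31.25 − 161.1 = 99.47·3.4420 − 161.1 = 181.278.
Rounded: 181.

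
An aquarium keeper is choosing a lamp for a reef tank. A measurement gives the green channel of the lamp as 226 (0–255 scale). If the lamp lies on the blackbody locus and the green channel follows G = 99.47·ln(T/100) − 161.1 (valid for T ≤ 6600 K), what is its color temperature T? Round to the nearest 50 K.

ln t = (226 + 161.1) / 99.47 = 3.8916.
t = e^3.8916 = 48.990.
T = 100·t = 4899 K → 4900 K to the nearest 50 K.

4900 K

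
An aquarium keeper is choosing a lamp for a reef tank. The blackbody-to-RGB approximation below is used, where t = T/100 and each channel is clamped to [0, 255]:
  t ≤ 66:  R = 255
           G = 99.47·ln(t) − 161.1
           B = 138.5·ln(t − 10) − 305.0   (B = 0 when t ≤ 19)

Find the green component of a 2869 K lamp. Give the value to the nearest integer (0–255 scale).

173

t = 2869/100 = 28.69; the t ≤ 66 branch applies.
G = 99.47·ln 28.69 − 161.1 = 99.47·3.3565 − 161.1 = 172.776.
Rounded: 173.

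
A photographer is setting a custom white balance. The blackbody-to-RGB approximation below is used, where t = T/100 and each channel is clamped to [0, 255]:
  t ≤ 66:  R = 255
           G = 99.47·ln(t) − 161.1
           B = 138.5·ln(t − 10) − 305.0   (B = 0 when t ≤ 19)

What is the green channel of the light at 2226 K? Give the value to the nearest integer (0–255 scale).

t = 2226/100 = 22.26; the t ≤ 66 branch applies.
G = 99.47·ln 22.26 − 161.1 = 99.47·3.1028 − 161.1 = 147.535.
Rounded: 148.

148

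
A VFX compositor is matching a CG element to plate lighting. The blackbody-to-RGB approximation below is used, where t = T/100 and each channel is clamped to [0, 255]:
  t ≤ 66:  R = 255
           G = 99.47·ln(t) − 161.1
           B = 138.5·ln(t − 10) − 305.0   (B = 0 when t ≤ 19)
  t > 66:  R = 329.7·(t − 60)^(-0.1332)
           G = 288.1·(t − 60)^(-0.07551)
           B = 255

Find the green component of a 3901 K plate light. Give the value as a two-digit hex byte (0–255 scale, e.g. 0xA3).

t = 3901/100 = 39.01; the t ≤ 66 branch applies.
G = 99.47·ln 39.01 − 161.1 = 99.47·3.6638 − 161.1 = 203.340.
Rounded: 203; in hex, 0xCB.

0xCB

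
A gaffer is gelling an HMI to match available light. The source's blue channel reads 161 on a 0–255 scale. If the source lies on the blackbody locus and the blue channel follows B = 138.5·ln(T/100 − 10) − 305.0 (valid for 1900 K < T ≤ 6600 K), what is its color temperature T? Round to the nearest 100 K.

3900 K

ln(t − 10) = (161 + 305.0) / 138.5 = 3.3646.
t − 10 = e^3.3646 = 28.923, so t = 38.923.
T = 100·t = 3892 K → 3900 K to the nearest 100 K.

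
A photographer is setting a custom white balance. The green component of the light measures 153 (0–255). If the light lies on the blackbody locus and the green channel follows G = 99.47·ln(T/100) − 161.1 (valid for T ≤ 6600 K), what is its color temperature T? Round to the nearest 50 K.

ln t = (153 + 161.1) / 99.47 = 3.1577.
t = e^3.1577 = 23.517.
T = 100·t = 2352 K → 2350 K to the nearest 50 K.

2350 K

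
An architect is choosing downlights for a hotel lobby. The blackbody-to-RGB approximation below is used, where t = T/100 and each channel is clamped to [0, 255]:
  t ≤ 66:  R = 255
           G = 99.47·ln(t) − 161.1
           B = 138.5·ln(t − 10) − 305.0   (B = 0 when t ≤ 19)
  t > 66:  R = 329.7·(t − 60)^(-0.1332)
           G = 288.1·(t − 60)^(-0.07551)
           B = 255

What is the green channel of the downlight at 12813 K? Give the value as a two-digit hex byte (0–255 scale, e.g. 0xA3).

0xD1

t = 12813/100 = 128.13; the t > 66 branch applies.
G = 288.1·(128.13 − 60)^(-0.07551) = 288.1·68.13^(-0.07551) = 288.1·0.72705 = 209.463.
Rounded: 209; in hex, 0xD1.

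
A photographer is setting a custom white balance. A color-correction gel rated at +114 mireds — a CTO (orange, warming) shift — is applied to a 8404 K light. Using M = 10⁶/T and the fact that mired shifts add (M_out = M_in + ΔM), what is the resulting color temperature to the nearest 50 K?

M_in = 10⁶/8404 = 118.99 mireds.
M_out = 118.99 + (+114) = 232.99 mireds.
T_out = 10⁶/232.99 = 4292.0 K → 4300 K.

4300 K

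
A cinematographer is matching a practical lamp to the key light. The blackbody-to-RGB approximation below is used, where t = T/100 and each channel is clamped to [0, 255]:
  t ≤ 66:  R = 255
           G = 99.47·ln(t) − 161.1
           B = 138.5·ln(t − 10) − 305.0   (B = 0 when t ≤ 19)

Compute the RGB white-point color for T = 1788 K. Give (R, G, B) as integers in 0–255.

t = 1788/100 = 17.88; the t ≤ 66 branch applies.
R = 255 by definition for t ≤ 66.
G = 99.47·ln 17.88 − 161.1 = 99.47·2.8837 − 161.1 = 125.740.
t = 17.88 ≤ 19, so B = 0.
Rounded: (255, 126, 0).

(255, 126, 0)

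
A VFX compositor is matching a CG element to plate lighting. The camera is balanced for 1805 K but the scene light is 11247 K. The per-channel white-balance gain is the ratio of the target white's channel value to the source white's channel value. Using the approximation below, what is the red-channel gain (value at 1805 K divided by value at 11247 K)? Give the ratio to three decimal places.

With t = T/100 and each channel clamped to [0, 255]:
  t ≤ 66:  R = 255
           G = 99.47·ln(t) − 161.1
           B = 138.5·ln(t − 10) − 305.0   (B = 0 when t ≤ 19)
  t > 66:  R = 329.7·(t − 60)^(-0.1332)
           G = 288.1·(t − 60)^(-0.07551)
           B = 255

At 11247 K (t = 112.47):
  R = 329.7·(112.47 − 60)^(-0.1332) = 329.7·52.47^(-0.1332) = 329.7·0.59008 = 194.548.
At 1805 K (t = 18.05):
  R = 255 by definition for t ≤ 66.
Gain = 255.000 / 194.548 = 1.3107 → 1.311.

1.311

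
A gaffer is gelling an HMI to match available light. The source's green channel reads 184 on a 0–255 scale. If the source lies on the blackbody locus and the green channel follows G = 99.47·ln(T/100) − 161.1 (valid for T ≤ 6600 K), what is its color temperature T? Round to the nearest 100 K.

3200 K

ln t = (184 + 161.1) / 99.47 = 3.4694.
t = e^3.4694 = 32.117.
T = 100·t = 3212 K → 3200 K to the nearest 100 K.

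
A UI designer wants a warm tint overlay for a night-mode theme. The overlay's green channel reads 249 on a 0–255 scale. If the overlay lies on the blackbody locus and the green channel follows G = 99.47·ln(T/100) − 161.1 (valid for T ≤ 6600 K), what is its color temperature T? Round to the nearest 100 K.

ln t = (249 + 161.1) / 99.47 = 4.1229.
t = e^4.1229 = 61.735.
T = 100·t = 6174 K → 6200 K to the nearest 100 K.

6200 K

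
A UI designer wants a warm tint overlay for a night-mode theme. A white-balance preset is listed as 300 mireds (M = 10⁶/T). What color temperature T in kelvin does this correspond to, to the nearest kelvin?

3333 K

T = 10⁶ / 300 = 3333.33 K → 3333 K.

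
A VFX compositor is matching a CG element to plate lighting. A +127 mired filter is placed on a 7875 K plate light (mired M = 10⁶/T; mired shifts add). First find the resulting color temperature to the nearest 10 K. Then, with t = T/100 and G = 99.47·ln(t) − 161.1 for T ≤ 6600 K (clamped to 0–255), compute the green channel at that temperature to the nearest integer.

M_in = 10⁶/7875 = 126.98; M_out = 126.98 + (+127) = 253.98.
T_out = 10⁶/253.98 = 3937.3 K → 3940 K; t = 39.4.
G = 99.47·ln 39.4 − 161.1 = 99.47·3.6738 − 161.1 = 204.329.
Rounded: 204.

204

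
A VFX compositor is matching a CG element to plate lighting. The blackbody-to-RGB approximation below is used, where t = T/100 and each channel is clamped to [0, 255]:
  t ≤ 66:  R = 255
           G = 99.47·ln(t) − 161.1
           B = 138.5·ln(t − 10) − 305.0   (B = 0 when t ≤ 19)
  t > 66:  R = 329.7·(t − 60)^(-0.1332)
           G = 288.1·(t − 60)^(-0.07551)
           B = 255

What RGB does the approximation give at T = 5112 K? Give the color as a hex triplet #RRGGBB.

#FFE6D2

t = 5112/100 = 51.12; the t ≤ 66 branch applies.
R = 255 by definition for t ≤ 66.
G = 99.47·ln 51.12 − 161.1 = 99.47·3.9342 − 161.1 = 230.232.
B = 138.5·ln(51.12 − 10) − 305.0 = 138.5·ln 41.12 − 305.0 = 138.5·3.7165 − 305.0 = 209.735.
Rounded: (255, 230, 210).
In hex: #FFE6D2.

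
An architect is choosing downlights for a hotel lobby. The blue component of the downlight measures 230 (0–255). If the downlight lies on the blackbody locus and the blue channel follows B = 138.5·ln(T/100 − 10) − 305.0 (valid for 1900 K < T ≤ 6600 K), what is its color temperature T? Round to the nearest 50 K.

5750 K

ln(t − 10) = (230 + 305.0) / 138.5 = 3.8628.
t − 10 = e^3.8628 = 47.599, so t = 57.599.
T = 100·t = 5760 K → 5750 K to the nearest 50 K.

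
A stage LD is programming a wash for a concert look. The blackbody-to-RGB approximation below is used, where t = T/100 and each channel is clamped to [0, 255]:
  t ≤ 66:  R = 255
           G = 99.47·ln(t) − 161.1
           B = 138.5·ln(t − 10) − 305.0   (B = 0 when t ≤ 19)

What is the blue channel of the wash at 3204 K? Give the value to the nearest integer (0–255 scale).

123

t = 3204/100 = 32.04; the t ≤ 66 branch applies.
B = 138.5·ln(32.04 − 10) − 305.0 = 138.5·ln 22.04 − 305.0 = 138.5·3.0929 − 305.0 = 123.361.
Rounded: 123.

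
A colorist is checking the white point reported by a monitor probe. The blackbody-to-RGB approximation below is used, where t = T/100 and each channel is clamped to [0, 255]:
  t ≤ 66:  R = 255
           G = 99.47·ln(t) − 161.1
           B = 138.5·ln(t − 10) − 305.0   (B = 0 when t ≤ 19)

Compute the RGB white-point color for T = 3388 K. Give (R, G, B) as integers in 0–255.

(255, 189, 134)

t = 3388/100 = 33.88; the t ≤ 66 branch applies.
R = 255 by definition for t ≤ 66.
G = 99.47·ln 33.88 − 161.1 = 99.47·3.5228 − 161.1 = 189.315.
B = 138.5·ln(33.88 − 10) − 305.0 = 138.5·ln 23.88 − 305.0 = 138.5·3.1730 − 305.0 = 134.466.
Rounded: (255, 189, 134).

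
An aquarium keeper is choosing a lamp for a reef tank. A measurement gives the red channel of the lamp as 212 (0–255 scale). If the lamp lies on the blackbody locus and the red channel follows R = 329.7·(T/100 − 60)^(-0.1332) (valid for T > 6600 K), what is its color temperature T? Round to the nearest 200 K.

8800 K

(t − 60)^(-0.1332) = 212/329.7 = 0.64301.
t − 60 = 0.64301^(1/-0.1332) = 0.64301^(-7.508) = 27.530, so t = 87.530.
T = 100·t = 8753 K → 8800 K to the nearest 200 K.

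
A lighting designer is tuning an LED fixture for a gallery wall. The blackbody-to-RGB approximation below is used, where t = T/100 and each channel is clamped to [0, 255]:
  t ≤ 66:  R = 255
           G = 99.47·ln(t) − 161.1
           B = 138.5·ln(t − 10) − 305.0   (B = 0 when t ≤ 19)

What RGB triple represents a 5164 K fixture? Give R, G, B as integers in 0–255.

R=255, G=231, B=211

t = 5164/100 = 51.64; the t ≤ 66 branch applies.
R = 255 by definition for t ≤ 66.
G = 99.47·ln 51.64 − 161.1 = 99.47·3.9443 − 161.1 = 231.239.
B = 138.5·ln(51.64 − 10) − 305.0 = 138.5·ln 41.64 − 305.0 = 138.5·3.7291 − 305.0 = 211.475.
Rounded: (255, 231, 211).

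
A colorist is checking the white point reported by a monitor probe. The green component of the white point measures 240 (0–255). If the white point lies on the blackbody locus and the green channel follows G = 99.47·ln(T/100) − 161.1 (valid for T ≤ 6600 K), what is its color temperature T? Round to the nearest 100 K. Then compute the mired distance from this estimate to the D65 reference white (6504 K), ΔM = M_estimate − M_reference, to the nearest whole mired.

+25 mireds

ln t = (240 + 161.1) / 99.47 = 4.0324.
t = e^4.0324 = 56.394.
T = 100·t = 5639 K → 5600 K to the nearest 100 K.
M_estimate = 10⁶/5600 = 178.57; M_reference = 10⁶/6504 = 153.75.
ΔM = 178.57 − 153.75 = 24.82 → +25 mireds.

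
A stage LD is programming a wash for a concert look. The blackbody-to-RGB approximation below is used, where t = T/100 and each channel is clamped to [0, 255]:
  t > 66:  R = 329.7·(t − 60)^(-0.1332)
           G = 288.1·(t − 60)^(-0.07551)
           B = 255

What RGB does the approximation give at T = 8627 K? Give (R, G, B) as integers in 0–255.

t = 8627/100 = 86.27; the t > 66 branch applies.
R = 329.7·(86.27 − 60)^(-0.1332) = 329.7·26.27^(-0.1332) = 329.7·0.64704 = 213.328.
G = 288.1·(86.27 − 60)^(-0.07551) = 288.1·26.27^(-0.07551) = 288.1·0.78130 = 225.092.
B = 255 by definition for t > 66.
Rounded: (213, 225, 255).

(213, 225, 255)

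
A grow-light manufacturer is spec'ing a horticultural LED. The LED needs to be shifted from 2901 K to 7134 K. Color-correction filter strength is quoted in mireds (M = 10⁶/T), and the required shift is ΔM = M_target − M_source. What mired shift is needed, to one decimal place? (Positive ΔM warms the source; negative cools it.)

M_source = 10⁶/2901 = 344.709; M_target = 10⁶/7134 = 140.174.
ΔM = 140.174 − 344.709 = -204.535 → -204.5 mireds, a cooling shift.

-204.5 mireds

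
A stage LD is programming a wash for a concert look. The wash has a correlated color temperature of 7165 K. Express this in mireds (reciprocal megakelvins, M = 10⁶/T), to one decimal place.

139.6 mireds

M = 10⁶ / 7165 = 139.567 → 139.6 mireds.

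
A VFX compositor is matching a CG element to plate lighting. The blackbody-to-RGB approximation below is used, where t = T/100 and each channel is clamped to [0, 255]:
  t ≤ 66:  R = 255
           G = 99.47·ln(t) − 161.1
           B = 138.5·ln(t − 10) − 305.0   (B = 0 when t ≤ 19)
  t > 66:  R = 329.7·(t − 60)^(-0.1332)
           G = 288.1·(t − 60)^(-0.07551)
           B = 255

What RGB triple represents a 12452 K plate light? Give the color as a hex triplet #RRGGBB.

t = 12452/100 = 124.52; the t > 66 branch applies.
R = 329.7·(124.52 − 60)^(-0.1332) = 329.7·64.52^(-0.1332) = 329.7·0.57405 = 189.264.
G = 288.1·(124.52 − 60)^(-0.07551) = 288.1·64.52^(-0.07551) = 288.1·0.73005 = 210.326.
B = 255 by definition for t > 66.
Rounded: (189, 210, 255).
In hex: #BDD2FF.

#BDD2FF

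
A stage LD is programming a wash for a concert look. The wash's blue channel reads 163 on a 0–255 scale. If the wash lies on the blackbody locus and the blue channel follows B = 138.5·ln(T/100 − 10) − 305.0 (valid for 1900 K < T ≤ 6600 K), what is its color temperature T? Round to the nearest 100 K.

3900 K

ln(t − 10) = (163 + 305.0) / 138.5 = 3.3791.
t − 10 = e^3.3791 = 29.343, so t = 39.343.
T = 100·t = 3934 K → 3900 K to the nearest 100 K.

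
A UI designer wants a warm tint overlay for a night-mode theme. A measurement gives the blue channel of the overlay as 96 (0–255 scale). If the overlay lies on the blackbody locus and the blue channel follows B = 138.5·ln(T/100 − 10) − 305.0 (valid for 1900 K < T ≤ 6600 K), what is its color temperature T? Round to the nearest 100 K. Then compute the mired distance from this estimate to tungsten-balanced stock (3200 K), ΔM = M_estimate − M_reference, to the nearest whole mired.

ln(t − 10) = (96 + 305.0) / 138.5 = 2.8953.
t − 10 = e^2.8953 = 18.089, so t = 28.089.
T = 100·t = 2809 K → 2800 K to the nearest 100 K.
M_estimate = 10⁶/2800 = 357.14; M_reference = 10⁶/3200 = 312.50.
ΔM = 357.14 − 312.50 = 44.64 → +45 mireds.

+45 mireds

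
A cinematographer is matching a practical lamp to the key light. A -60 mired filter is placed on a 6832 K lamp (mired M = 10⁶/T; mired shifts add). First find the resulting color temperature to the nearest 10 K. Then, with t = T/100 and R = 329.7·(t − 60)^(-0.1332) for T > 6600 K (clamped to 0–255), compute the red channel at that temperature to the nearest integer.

193

M_in = 10⁶/6832 = 146.37; M_out = 146.37 + (-60) = 86.37.
T_out = 10⁶/86.37 = 11578.1 K → 11580 K; t = 115.8.
R = 329.7·(115.8 − 60)^(-0.1332) = 329.7·55.8^(-0.1332) = 329.7·0.58526 = 192.960.
Rounded: 193.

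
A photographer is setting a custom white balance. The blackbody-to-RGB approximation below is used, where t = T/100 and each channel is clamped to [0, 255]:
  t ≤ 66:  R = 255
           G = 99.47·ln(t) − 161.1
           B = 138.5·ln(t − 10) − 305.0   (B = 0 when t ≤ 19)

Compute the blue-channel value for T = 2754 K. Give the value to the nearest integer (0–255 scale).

t = 2754/100 = 27.54; the t ≤ 66 branch applies.
B = 138.5·ln(27.54 − 10) − 305.0 = 138.5·ln 17.54 − 305.0 = 138.5·2.8645 − 305.0 = 91.731.
Rounded: 92.

92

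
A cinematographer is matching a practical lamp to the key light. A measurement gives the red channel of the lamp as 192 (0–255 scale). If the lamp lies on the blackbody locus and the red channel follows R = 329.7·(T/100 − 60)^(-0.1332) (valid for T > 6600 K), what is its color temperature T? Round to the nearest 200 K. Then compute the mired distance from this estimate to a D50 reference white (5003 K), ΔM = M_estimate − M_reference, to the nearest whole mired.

-115 mireds

(t − 60)^(-0.1332) = 192/329.7 = 0.58235.
t − 60 = 0.58235^(1/-0.1332) = 0.58235^(-7.508) = 57.929, so t = 117.929.
T = 100·t = 11793 K → 11800 K to the nearest 200 K.
M_estimate = 10⁶/11800 = 84.75; M_reference = 10⁶/5003 = 199.88.
ΔM = 84.75 − 199.88 = -115.13 → -115 mireds.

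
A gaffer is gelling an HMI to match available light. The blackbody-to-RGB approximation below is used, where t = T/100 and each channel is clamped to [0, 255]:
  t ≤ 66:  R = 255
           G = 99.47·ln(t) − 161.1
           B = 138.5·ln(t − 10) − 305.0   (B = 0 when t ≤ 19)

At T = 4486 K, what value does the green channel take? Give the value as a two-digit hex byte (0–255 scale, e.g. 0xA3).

t = 4486/100 = 44.86; the t ≤ 66 branch applies.
G = 99.47·ln 44.86 − 161.1 = 99.47·3.8035 − 161.1 = 217.239.
Rounded: 217; in hex, 0xD9.

0xD9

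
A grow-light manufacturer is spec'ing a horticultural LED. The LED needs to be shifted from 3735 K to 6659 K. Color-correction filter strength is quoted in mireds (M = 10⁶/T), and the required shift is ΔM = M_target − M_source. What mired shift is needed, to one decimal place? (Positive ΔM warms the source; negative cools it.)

M_source = 10⁶/3735 = 267.738; M_target = 10⁶/6659 = 150.173.
ΔM = 150.173 − 267.738 = -117.565 → -117.6 mireds, a cooling shift.

-117.6 mireds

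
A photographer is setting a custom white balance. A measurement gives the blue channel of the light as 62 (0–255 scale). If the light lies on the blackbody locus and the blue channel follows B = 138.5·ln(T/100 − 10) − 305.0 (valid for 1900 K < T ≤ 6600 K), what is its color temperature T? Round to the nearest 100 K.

ln(t − 10) = (62 + 305.0) / 138.5 = 2.6498.
t − 10 = e^2.6498 = 14.151, so t = 24.151.
T = 100·t = 2415 K → 2400 K to the nearest 100 K.

2400 K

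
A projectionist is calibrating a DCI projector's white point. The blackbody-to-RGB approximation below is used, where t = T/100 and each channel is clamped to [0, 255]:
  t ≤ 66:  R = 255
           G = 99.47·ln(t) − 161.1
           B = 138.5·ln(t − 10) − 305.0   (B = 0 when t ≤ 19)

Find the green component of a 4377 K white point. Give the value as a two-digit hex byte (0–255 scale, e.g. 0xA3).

0xD7

t = 4377/100 = 43.77; the t ≤ 66 branch applies.
G = 99.47·ln 43.77 − 161.1 = 99.47·3.7789 − 161.1 = 214.792.
Rounded: 215; in hex, 0xD7.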